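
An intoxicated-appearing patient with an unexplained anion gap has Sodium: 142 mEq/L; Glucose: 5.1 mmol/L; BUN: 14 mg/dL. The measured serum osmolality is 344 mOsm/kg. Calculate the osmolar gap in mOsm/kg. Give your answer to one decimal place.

Calculated osmolality = 2·Na + glucose + BUN/2.8
= 2·142 + 5.1 + 14/2.8
= 284 + 5.10 + 5
= 294.1 mOsm/kg ≈ 294.1 mOsm/kg
Osmolar gap = measured − calculated = 344 − 294.1 = 49.9 mOsm/kg

49.9 mOsm/kg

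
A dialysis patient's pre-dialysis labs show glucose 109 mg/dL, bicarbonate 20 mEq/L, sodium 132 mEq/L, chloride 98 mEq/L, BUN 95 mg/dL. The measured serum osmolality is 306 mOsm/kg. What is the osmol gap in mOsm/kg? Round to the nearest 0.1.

Calculated osmolality = 2·Na + glucose/18 + BUN/2.8
= 2·132 + 109/18 + 95/2.8
= 264 + 6.06 + 33.93
= 303.99 mOsm/kg ≈ 304.0 mOsm/kg
Osmolar gap = measured − calculated = 306 − 304.0 = 2.0 mOsm/kg

2.0 mOsm/kg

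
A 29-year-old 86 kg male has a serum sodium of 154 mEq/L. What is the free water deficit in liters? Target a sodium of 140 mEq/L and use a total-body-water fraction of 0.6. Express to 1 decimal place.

TBW = 0.6 · 86 = 51.6 L
Free water deficit = TBW · (Na/140 − 1)
= 51.6 · (154/140 − 1)
= 51.6 · 0.1
= 5.16 L

5.2 L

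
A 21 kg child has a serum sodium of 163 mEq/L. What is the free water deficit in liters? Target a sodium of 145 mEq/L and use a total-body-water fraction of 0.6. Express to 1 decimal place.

TBW = 0.6 · 21 = 12.6 L
Free water deficit = TBW · (Na/145 − 1)
= 12.6 · (163/145 − 1)
= 12.6 · 0.1241
= 1.56 L

1.6 L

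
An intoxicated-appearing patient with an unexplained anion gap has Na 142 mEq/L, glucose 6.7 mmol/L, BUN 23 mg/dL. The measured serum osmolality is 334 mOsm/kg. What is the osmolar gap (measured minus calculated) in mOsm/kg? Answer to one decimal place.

Calculated osmolality = 2·Na + glucose + BUN/2.8
= 2·142 + 6.7 + 23/2.8
= 284 + 6.70 + 8.21
= 298.91 mOsm/kg ≈ 298.9 mOsm/kg
Osmolar gap = measured − calculated = 334 − 298.9 = 35.1 mOsm/kg

35.1 mOsm/kg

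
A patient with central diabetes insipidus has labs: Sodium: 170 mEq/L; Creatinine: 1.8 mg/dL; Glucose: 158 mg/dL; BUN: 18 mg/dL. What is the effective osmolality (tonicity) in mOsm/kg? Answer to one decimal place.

Effective osmolality excludes urea (freely permeant across cell membranes):
2·Na + glucose/18
= 2·170 + 158/18
= 340 + 8.78
= 348.78 mOsm/kg

348.8 mOsm/kg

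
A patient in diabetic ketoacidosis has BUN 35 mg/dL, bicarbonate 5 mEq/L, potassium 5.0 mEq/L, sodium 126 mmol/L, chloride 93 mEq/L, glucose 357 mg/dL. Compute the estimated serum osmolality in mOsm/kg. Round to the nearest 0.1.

284.3 mOsm/kg

Calculated osmolality = 2·Na + glucose/18 + BUN/2.8
= 2·126 + 357/18 + 35/2.8
= 252 + 19.83 + 12.50
= 284.33 mOsm/kg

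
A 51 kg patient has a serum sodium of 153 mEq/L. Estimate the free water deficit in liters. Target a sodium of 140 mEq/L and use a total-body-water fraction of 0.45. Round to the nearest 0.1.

2.1 L

TBW = 0.45 · 51 = 22.95 L
Free water deficit = TBW · (Na/140 − 1)
= 22.95 · (153/140 − 1)
= 22.95 · 0.0929
= 2.13 L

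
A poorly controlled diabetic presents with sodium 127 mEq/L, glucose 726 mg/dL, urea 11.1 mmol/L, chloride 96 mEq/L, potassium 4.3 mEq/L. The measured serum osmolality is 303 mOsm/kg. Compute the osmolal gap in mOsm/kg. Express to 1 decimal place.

Calculated osmolality = 2·Na + glucose/18 + urea
= 2·127 + 726/18 + 11.1
= 254 + 40.33 + 11.10
= 305.43 mOsm/kg ≈ 305.4 mOsm/kg
Osmolar gap = measured − calculated = 303 − 305.4 = -2.4 mOsm/kg

-2.4 mOsm/kg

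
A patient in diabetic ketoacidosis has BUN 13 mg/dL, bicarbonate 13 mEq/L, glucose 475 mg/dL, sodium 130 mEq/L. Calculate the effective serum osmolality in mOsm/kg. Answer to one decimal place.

Effective osmolality excludes urea (freely permeant across cell membranes):
2·Na + glucose/18
= 2·130 + 475/18
= 260 + 26.39
= 286.39 mOsm/kg

286.4 mOsm/kg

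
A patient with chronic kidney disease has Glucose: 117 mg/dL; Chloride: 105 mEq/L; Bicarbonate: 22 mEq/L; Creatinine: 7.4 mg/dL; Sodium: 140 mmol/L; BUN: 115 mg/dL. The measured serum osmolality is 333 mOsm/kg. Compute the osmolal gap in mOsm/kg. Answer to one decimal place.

5.4 mOsm/kg

Calculated osmolality = 2·Na + glucose/18 + BUN/2.8
= 2·140 + 117/18 + 115/2.8
= 280 + 6.50 + 41.07
= 327.57 mOsm/kg ≈ 327.6 mOsm/kg
Osmolar gap = measured − calculated = 333 − 327.6 = 5.4 mOsm/kg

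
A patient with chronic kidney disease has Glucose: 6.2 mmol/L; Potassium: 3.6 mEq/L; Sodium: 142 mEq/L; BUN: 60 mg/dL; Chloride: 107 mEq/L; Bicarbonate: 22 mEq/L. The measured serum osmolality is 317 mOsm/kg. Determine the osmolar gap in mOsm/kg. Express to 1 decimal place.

Calculated osmolality = 2·Na + glucose + BUN/2.8
= 2·142 + 6.2 + 60/2.8
= 284 + 6.20 + 21.43
= 311.63 mOsm/kg ≈ 311.6 mOsm/kg
Osmolar gap = measured − calculated = 317 − 311.6 = 5.4 mOsm/kg

5.4 mOsm/kg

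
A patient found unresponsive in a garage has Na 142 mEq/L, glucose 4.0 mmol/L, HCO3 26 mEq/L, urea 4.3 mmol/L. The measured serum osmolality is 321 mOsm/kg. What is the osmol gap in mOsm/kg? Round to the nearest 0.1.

28.7 mOsm/kg

Calculated osmolality = 2·Na + glucose + urea
= 2·142 + 4 + 4.3
= 284 + 4 + 4.30
= 292.3 mOsm/kg ≈ 292.3 mOsm/kg
Osmolar gap = measured − calculated = 321 − 292.3 = 28.7 mOsm/kg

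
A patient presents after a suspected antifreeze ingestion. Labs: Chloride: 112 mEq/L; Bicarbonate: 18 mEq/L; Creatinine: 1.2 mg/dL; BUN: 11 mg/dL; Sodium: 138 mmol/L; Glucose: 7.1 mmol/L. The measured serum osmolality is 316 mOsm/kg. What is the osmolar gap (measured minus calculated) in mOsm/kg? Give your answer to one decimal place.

29.0 mOsm/kg

Calculated osmolality = 2·Na + glucose + BUN/2.8
= 2·138 + 7.1 + 11/2.8
= 276 + 7.10 + 3.93
= 287.03 mOsm/kg ≈ 287.0 mOsm/kg
Osmolar gap = measured − calculated = 316 − 287.0 = 29.0 mOsm/kg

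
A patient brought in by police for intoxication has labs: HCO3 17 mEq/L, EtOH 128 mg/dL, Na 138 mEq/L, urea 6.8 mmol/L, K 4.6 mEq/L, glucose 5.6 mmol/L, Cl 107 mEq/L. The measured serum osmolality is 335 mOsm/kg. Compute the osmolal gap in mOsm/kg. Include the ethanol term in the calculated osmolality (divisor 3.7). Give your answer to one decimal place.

Calculated osmolality = 2·Na + glucose + urea + ethanol/3.7
= 2·138 + 5.6 + 6.8 + 128/3.7
= 276 + 5.60 + 6.80 + 34.59
= 322.99 mOsm/kg ≈ 323.0 mOsm/kg
Osmolar gap = measured − calculated = 335 − 323.0 = 12.0 mOsm/kg

12.0 mOsm/kg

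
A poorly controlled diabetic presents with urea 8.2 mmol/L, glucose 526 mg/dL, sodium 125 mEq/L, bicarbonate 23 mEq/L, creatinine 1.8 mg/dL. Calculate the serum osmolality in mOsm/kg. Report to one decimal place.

287.4 mOsm/kg

Calculated osmolality = 2·Na + glucose/18 + urea
= 2·125 + 526/18 + 8.2
= 250 + 29.22 + 8.20
= 287.42 mOsm/kg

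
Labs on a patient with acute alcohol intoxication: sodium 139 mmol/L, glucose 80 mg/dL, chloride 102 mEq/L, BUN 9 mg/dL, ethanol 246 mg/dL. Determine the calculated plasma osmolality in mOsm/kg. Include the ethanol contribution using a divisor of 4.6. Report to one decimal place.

Calculated osmolality = 2·Na + glucose/18 + BUN/2.8 + ethanol/4.6
= 2·139 + 80/18 + 9/2.8 + 246/4.6
= 278 + 4.44 + 3.21 + 53.48
= 339.13 mOsm/kg

339.1 mOsm/kg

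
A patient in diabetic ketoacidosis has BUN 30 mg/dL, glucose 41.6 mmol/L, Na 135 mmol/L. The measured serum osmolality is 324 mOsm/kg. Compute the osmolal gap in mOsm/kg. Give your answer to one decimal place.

1.7 mOsm/kg

Calculated osmolality = 2·Na + glucose + BUN/2.8
= 2·135 + 41.6 + 30/2.8
= 270 + 41.60 + 10.71
= 322.31 mOsm/kg ≈ 322.3 mOsm/kg
Osmolar gap = measured − calculated = 324 − 322.3 = 1.7 mOsm/kg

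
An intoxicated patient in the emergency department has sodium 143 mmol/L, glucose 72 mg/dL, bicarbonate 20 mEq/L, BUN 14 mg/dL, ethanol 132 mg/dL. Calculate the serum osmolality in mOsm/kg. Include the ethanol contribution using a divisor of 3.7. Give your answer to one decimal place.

330.7 mOsm/kg

Calculated osmolality = 2·Na + glucose/18 + BUN/2.8 + ethanol/3.7
= 2·143 + 72/18 + 14/2.8 + 132/3.7
= 286 + 4 + 5 + 35.68
= 330.68 mOsm/kg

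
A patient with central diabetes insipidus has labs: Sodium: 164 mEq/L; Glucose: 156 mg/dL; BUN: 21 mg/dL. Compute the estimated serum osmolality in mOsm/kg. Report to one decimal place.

344.2 mOsm/kg

Calculated osmolality = 2·Na + glucose/18 + BUN/2.8
= 2·164 + 156/18 + 21/2.8
= 328 + 8.67 + 7.50
= 344.17 mOsm/kg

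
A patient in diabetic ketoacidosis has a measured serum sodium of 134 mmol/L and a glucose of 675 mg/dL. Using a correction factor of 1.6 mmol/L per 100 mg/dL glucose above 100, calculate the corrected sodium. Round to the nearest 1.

Corrected Na = measured Na + 1.6 · (glucose − 100)/100
= 134 + 1.6 · (675 − 100)/100
= 134 + 9.2
= 143.2 mmol/L

143 mmol/L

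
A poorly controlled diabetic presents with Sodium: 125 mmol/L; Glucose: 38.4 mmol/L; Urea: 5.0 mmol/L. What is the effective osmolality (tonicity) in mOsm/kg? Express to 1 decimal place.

288.4 mOsm/kg

Effective osmolality excludes urea (freely permeant across cell membranes):
2·Na + glucose
= 2·125 + 38.4
= 250 + 38.4
= 288.4 mOsm/kg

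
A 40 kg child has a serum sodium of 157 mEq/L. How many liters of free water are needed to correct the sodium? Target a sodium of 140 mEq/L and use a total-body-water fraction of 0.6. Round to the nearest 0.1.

TBW = 0.6 · 40 = 24 L
Free water deficit = TBW · (Na/140 − 1)
= 24 · (157/140 − 1)
= 24 · 0.1214
= 2.91 L

2.9 L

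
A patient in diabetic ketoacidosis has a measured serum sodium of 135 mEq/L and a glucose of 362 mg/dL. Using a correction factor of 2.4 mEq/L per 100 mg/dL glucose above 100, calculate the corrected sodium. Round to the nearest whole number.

Corrected Na = measured Na + 2.4 · (glucose − 100)/100
= 135 + 2.4 · (362 − 100)/100
= 135 + 6.3
= 141.3 mEq/L

141 mEq/L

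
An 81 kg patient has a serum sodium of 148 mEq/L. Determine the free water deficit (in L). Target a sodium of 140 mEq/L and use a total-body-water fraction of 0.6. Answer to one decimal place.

TBW = 0.6 · 81 = 48.6 L
Free water deficit = TBW · (Na/140 − 1)
= 48.6 · (148/140 − 1)
= 48.6 · 0.0571
= 2.78 L

2.8 L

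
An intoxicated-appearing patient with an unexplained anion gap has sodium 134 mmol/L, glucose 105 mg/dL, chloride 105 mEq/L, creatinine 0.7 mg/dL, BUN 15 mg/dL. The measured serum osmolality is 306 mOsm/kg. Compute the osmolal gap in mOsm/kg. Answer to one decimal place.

26.8 mOsm/kg

Calculated osmolality = 2·Na + glucose/18 + BUN/2.8
= 2·134 + 105/18 + 15/2.8
= 268 + 5.83 + 5.36
= 279.19 mOsm/kg ≈ 279.2 mOsm/kg
Osmolar gap = measured − calculated = 306 − 279.2 = 26.8 mOsm/kg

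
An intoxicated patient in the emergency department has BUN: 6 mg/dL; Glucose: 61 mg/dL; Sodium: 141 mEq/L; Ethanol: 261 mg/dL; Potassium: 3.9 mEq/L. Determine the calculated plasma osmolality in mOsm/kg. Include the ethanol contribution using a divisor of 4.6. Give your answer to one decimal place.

344.3 mOsm/kg

Calculated osmolality = 2·Na + glucose/18 + BUN/2.8 + ethanol/4.6
= 2·141 + 61/18 + 6/2.8 + 261/4.6
= 282 + 3.39 + 2.14 + 56.74
= 344.27 mOsm/kg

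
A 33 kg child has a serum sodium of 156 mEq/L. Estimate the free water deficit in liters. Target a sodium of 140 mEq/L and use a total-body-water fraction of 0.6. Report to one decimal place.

TBW = 0.6 · 33 = 19.8 L
Free water deficit = TBW · (Na/140 − 1)
= 19.8 · (156/140 − 1)
= 19.8 · 0.1143
= 2.26 L

2.3 L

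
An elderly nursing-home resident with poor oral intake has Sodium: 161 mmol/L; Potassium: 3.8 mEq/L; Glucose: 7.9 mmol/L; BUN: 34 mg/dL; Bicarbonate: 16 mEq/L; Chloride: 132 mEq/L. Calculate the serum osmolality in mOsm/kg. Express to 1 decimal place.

342.0 mOsm/kg

Calculated osmolality = 2·Na + glucose + BUN/2.8
= 2·161 + 7.9 + 34/2.8
= 322 + 7.90 + 12.14
= 342.04 mOsm/kg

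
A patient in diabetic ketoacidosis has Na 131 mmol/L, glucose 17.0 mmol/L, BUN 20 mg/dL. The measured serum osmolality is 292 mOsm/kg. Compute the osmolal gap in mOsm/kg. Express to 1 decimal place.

5.9 mOsm/kg

Calculated osmolality = 2·Na + glucose + BUN/2.8
= 2·131 + 17 + 20/2.8
= 262 + 17 + 7.14
= 286.14 mOsm/kg ≈ 286.1 mOsm/kg
Osmolar gap = measured − calculated = 292 − 286.1 = 5.9 mOsm/kg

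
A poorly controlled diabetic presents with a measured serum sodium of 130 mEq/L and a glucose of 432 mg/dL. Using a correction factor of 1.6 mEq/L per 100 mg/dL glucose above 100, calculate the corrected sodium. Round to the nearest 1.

135 mEq/L

Corrected Na = measured Na + 1.6 · (glucose − 100)/100
= 130 + 1.6 · (432 − 100)/100
= 130 + 5.3
= 135.3 mEq/L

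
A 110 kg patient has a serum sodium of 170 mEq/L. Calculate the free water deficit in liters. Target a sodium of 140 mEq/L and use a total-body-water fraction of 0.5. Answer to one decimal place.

11.8 L

TBW = 0.5 · 110 = 55 L
Free water deficit = TBW · (Na/140 − 1)
= 55 · (170/140 − 1)
= 55 · 0.2143
= 11.79 L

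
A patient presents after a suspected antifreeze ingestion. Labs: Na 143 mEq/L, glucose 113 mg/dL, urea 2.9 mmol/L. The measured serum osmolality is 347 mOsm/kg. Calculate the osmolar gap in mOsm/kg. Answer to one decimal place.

Calculated osmolality = 2·Na + glucose/18 + urea
= 2·143 + 113/18 + 2.9
= 286 + 6.28 + 2.90
= 295.18 mOsm/kg ≈ 295.2 mOsm/kg
Osmolar gap = measured − calculated = 347 − 295.2 = 51.8 mOsm/kg

51.8 mOsm/kg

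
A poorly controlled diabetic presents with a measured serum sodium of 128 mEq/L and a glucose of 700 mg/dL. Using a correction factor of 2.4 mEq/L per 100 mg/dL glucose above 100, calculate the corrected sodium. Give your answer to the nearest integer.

Corrected Na = measured Na + 2.4 · (glucose − 100)/100
= 128 + 2.4 · (700 − 100)/100
= 128 + 14.4
= 142.4 mEq/L

142 mEq/L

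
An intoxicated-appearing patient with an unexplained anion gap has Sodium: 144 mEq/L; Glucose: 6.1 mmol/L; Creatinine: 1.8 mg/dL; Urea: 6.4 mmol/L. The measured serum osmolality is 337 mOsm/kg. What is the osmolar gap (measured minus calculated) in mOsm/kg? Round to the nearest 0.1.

Calculated osmolality = 2·Na + glucose + urea
= 2·144 + 6.1 + 6.4
= 288 + 6.10 + 6.40
= 300.5 mOsm/kg ≈ 300.5 mOsm/kg
Osmolar gap = measured − calculated = 337 − 300.5 = 36.5 mOsm/kg

36.5 mOsm/kg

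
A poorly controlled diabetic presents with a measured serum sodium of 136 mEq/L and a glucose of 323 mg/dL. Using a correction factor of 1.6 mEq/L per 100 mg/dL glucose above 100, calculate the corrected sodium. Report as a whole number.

Corrected Na = measured Na + 1.6 · (glucose − 100)/100
= 136 + 1.6 · (323 − 100)/100
= 136 + 3.6
= 139.6 mEq/L

140 mEq/L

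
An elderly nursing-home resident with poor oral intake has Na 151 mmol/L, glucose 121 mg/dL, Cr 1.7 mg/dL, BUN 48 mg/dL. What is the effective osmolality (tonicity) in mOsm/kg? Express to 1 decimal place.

Effective osmolality excludes urea (freely permeant across cell membranes):
2·Na + glucose/18
= 2·151 + 121/18
= 302 + 6.72
= 308.72 mOsm/kg

308.7 mOsm/kg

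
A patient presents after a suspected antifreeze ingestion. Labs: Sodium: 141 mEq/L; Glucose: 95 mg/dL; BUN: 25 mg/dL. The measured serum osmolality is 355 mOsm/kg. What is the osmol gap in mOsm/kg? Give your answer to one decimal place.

Calculated osmolality = 2·Na + glucose/18 + BUN/2.8
= 2·141 + 95/18 + 25/2.8
= 282 + 5.28 + 8.93
= 296.21 mOsm/kg ≈ 296.2 mOsm/kg
Osmolar gap = measured − calculated = 355 − 296.2 = 58.8 mOsm/kg

58.8 mOsm/kg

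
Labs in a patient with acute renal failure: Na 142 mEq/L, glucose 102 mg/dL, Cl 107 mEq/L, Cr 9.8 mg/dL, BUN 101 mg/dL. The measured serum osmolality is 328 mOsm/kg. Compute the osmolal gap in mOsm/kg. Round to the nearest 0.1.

2.3 mOsm/kg

Calculated osmolality = 2·Na + glucose/18 + BUN/2.8
= 2·142 + 102/18 + 101/2.8
= 284 + 5.67 + 36.07
= 325.74 mOsm/kg ≈ 325.7 mOsm/kg
Osmolar gap = measured − calculated = 328 − 325.7 = 2.3 mOsm/kg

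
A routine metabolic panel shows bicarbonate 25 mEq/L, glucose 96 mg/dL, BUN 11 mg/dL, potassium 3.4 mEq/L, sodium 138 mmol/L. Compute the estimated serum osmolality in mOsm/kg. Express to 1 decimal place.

Calculated osmolality = 2·Na + glucose/18 + BUN/2.8
= 2·138 + 96/18 + 11/2.8
= 276 + 5.33 + 3.93
= 285.26 mOsm/kg

285.3 mOsm/kg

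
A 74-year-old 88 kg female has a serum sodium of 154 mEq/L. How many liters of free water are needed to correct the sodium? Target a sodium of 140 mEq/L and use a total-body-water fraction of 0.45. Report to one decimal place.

4.0 L

TBW = 0.45 · 88 = 39.6 L
Free water deficit = TBW · (Na/140 − 1)
= 39.6 · (154/140 − 1)
= 39.6 · 0.1
= 3.96 L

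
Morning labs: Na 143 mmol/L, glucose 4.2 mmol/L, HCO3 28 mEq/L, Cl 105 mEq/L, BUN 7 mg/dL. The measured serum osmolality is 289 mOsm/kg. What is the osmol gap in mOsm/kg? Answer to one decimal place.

Calculated osmolality = 2·Na + glucose + BUN/2.8
= 2·143 + 4.2 + 7/2.8
= 286 + 4.20 + 2.50
= 292.7 mOsm/kg ≈ 292.7 mOsm/kg
Osmolar gap = measured − calculated = 289 − 292.7 = -3.7 mOsm/kg

-3.7 mOsm/kg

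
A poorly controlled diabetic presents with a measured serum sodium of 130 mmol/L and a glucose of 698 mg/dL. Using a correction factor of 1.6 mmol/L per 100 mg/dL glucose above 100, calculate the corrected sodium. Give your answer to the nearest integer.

140 mmol/L

Corrected Na = measured Na + 1.6 · (glucose − 100)/100
= 130 + 1.6 · (698 − 100)/100
= 130 + 9.6
= 139.6 mmol/L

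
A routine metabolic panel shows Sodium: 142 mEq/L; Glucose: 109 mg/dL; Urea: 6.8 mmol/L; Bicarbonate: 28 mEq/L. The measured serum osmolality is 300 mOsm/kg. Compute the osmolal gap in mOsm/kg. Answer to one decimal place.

3.1 mOsm/kg

Calculated osmolality = 2·Na + glucose/18 + urea
= 2·142 + 109/18 + 6.8
= 284 + 6.06 + 6.80
= 296.86 mOsm/kg ≈ 296.9 mOsm/kg
Osmolar gap = measured − calculated = 300 − 296.9 = 3.1 mOsm/kg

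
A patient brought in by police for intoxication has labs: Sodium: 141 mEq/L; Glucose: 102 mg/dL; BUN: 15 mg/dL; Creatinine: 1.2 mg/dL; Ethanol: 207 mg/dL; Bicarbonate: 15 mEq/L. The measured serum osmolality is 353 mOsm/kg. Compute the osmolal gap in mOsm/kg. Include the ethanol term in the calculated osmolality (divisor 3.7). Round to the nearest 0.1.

Calculated osmolality = 2·Na + glucose/18 + BUN/2.8 + ethanol/3.7
= 2·141 + 102/18 + 15/2.8 + 207/3.7
= 282 + 5.67 + 5.36 + 55.95
= 348.98 mOsm/kg ≈ 349.0 mOsm/kg
Osmolar gap = measured − calculated = 353 − 349.0 = 4.0 mOsm/kg

4.0 mOsm/kg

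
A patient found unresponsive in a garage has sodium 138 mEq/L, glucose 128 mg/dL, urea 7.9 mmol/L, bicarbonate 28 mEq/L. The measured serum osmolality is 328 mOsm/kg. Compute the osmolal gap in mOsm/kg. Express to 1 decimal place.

Calculated osmolality = 2·Na + glucose/18 + urea
= 2·138 + 128/18 + 7.9
= 276 + 7.11 + 7.90
= 291.01 mOsm/kg ≈ 291.0 mOsm/kg
Osmolar gap = measured − calculated = 328 − 291.0 = 37.0 mOsm/kg

37.0 mOsm/kg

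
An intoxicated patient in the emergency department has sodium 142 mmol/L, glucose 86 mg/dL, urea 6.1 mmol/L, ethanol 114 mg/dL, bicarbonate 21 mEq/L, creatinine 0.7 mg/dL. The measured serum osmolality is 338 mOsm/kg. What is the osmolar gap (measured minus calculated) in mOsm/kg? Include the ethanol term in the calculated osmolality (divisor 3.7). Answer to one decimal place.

Calculated osmolality = 2·Na + glucose/18 + urea + ethanol/3.7
= 2·142 + 86/18 + 6.1 + 114/3.7
= 284 + 4.78 + 6.10 + 30.81
= 325.69 mOsm/kg ≈ 325.7 mOsm/kg
Osmolar gap = measured − calculated = 338 − 325.7 = 12.3 mOsm/kg

12.3 mOsm/kg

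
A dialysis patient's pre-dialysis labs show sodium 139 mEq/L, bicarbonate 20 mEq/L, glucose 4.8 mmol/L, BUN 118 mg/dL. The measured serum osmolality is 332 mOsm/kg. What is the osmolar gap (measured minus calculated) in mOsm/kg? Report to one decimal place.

Calculated osmolality = 2·Na + glucose + BUN/2.8
= 2·139 + 4.8 + 118/2.8
= 278 + 4.80 + 42.14
= 324.94 mOsm/kg ≈ 324.9 mOsm/kg
Osmolar gap = measured − calculated = 332 − 324.9 = 7.1 mOsm/kg

7.1 mOsm/kg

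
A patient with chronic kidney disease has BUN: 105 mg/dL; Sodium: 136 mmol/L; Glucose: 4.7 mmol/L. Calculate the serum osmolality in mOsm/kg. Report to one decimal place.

Calculated osmolality = 2·Na + glucose + BUN/2.8
= 2·136 + 4.7 + 105/2.8
= 272 + 4.70 + 37.50
= 314.2 mOsm/kg

314.2 mOsm/kg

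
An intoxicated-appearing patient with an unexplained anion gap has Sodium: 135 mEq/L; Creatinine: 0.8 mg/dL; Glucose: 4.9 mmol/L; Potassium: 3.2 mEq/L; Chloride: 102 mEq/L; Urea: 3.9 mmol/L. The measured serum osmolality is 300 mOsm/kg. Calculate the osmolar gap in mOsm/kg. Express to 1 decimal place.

Calculated osmolality = 2·Na + glucose + urea
= 2·135 + 4.9 + 3.9
= 270 + 4.90 + 3.90
= 278.8 mOsm/kg ≈ 278.8 mOsm/kg
Osmolar gap = measured − calculated = 300 − 278.8 = 21.2 mOsm/kg

21.2 mOsm/kg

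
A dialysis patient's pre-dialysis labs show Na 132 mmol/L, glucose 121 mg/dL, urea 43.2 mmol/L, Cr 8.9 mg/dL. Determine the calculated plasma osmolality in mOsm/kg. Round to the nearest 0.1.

313.9 mOsm/kg

Calculated osmolality = 2·Na + glucose/18 + urea
= 2·132 + 121/18 + 43.2
= 264 + 6.72 + 43.20
= 313.92 mOsm/kg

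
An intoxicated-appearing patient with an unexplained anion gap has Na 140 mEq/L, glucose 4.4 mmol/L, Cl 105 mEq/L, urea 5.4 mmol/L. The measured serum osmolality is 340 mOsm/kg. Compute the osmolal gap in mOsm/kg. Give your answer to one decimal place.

50.2 mOsm/kg

Calculated osmolality = 2·Na + glucose + urea
= 2·140 + 4.4 + 5.4
= 280 + 4.40 + 5.40
= 289.8 mOsm/kg ≈ 289.8 mOsm/kg
Osmolar gap = measured − calculated = 340 − 289.8 = 50.2 mOsm/kg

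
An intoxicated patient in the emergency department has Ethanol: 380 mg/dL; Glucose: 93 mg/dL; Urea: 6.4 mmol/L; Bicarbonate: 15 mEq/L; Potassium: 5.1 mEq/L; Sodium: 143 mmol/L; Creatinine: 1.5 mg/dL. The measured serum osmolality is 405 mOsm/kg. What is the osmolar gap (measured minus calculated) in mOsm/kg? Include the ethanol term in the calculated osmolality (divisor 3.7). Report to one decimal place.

Calculated osmolality = 2·Na + glucose/18 + urea + ethanol/3.7
= 2·143 + 93/18 + 6.4 + 380/3.7
= 286 + 5.17 + 6.40 + 102.70
= 400.27 mOsm/kg ≈ 400.3 mOsm/kg
Osmolar gap = measured − calculated = 405 − 400.3 = 4.7 mOsm/kg

4.7 mOsm/kg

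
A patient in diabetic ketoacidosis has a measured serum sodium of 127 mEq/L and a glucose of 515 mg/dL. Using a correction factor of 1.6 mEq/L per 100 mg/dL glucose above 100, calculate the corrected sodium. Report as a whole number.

134 mEq/L

Corrected Na = measured Na + 1.6 · (glucose − 100)/100
= 127 + 1.6 · (515 − 100)/100
= 127 + 6.6
= 133.6 mEq/L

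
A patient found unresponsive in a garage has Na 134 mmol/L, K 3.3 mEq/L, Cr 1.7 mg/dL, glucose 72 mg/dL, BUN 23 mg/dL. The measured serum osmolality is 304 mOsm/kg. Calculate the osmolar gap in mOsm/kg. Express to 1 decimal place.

23.8 mOsm/kg

Calculated osmolality = 2·Na + glucose/18 + BUN/2.8
= 2·134 + 72/18 + 23/2.8
= 268 + 4 + 8.21
= 280.21 mOsm/kg ≈ 280.2 mOsm/kg
Osmolar gap = measured − calculated = 304 − 280.2 = 23.8 mOsm/kg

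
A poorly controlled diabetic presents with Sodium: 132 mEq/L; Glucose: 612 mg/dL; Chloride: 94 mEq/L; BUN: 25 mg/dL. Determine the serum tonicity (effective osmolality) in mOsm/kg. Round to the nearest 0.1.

298.0 mOsm/kg

Effective osmolality excludes urea (freely permeant across cell membranes):
2·Na + glucose/18
= 2·132 + 612/18
= 264 + 34
= 298 mOsm/kg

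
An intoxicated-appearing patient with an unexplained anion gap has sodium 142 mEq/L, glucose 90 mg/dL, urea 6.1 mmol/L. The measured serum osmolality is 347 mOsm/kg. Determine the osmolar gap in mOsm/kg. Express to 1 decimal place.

51.9 mOsm/kg

Calculated osmolality = 2·Na + glucose/18 + urea
= 2·142 + 90/18 + 6.1
= 284 + 5 + 6.10
= 295.1 mOsm/kg ≈ 295.1 mOsm/kg
Osmolar gap = measured − calculated = 347 − 295.1 = 51.9 mOsm/kg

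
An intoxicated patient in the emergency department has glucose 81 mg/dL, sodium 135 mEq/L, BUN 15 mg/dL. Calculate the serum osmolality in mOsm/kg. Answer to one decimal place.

279.9 mOsm/kg

Calculated osmolality = 2·Na + glucose/18 + BUN/2.8
= 2·135 + 81/18 + 15/2.8
= 270 + 4.50 + 5.36
= 279.86 mOsm/kg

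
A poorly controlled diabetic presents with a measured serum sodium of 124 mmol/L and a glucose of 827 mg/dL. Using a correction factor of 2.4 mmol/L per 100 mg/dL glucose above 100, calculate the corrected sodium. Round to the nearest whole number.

Corrected Na = measured Na + 2.4 · (glucose − 100)/100
= 124 + 2.4 · (827 − 100)/100
= 124 + 17.4
= 141.4 mmol/L

141 mmol/L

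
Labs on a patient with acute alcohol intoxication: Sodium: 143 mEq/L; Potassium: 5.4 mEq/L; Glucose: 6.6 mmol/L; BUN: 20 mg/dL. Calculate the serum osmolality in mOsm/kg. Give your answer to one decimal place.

299.7 mOsm/kg

Calculated osmolality = 2·Na + glucose + BUN/2.8
= 2·143 + 6.6 + 20/2.8
= 286 + 6.60 + 7.14
= 299.74 mOsm/kg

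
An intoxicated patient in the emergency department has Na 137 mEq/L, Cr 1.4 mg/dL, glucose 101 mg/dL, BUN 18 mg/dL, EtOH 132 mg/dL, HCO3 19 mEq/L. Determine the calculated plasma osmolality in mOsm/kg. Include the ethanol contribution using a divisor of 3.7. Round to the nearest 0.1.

Calculated osmolality = 2·Na + glucose/18 + BUN/2.8 + ethanol/3.7
= 2·137 + 101/18 + 18/2.8 + 132/3.7
= 274 + 5.61 + 6.43 + 35.68
= 321.72 mOsm/kg

321.7 mOsm/kg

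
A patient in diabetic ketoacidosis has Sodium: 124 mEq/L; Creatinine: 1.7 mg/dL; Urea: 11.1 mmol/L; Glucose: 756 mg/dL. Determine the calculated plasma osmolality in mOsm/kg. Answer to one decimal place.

301.1 mOsm/kg

Calculated osmolality = 2·Na + glucose/18 + urea
= 2·124 + 756/18 + 11.1
= 248 + 42 + 11.10
= 301.1 mOsm/kg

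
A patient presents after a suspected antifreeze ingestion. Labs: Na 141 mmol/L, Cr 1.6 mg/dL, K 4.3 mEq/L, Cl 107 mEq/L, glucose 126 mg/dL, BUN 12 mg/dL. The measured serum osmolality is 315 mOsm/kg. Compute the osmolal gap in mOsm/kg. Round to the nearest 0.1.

Calculated osmolality = 2·Na + glucose/18 + BUN/2.8
= 2·141 + 126/18 + 12/2.8
= 282 + 7 + 4.29
= 293.29 mOsm/kg ≈ 293.3 mOsm/kg
Osmolar gap = measured − calculated = 315 − 293.3 = 21.7 mOsm/kg

21.7 mOsm/kg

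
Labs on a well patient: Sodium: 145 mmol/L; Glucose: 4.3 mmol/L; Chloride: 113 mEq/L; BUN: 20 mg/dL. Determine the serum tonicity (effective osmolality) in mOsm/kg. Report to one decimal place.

Effective osmolality excludes urea (freely permeant across cell membranes):
2·Na + glucose
= 2·145 + 4.3
= 290 + 4.3
= 294.3 mOsm/kg

294.3 mOsm/kg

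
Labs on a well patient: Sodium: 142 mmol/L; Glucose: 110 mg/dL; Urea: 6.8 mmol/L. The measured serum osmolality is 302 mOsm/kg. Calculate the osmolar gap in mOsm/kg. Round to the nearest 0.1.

5.1 mOsm/kg

Calculated osmolality = 2·Na + glucose/18 + urea
= 2·142 + 110/18 + 6.8
= 284 + 6.11 + 6.80
= 296.91 mOsm/kg ≈ 296.9 mOsm/kg
Osmolar gap = measured − calculated = 302 − 296.9 = 5.1 mOsm/kg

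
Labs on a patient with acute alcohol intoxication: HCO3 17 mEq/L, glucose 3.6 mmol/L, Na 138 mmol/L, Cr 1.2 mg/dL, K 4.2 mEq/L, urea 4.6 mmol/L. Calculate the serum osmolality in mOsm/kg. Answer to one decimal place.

284.2 mOsm/kg

Calculated osmolality = 2·Na + glucose + urea
= 2·138 + 3.6 + 4.6
= 276 + 3.60 + 4.60
= 284.2 mOsm/kg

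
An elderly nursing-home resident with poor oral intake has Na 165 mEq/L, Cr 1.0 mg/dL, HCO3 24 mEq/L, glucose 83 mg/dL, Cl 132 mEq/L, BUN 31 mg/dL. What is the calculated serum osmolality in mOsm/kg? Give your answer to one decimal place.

345.7 mOsm/kg

Calculated osmolality = 2·Na + glucose/18 + BUN/2.8
= 2·165 + 83/18 + 31/2.8
= 330 + 4.61 + 11.07
= 345.68 mOsm/kg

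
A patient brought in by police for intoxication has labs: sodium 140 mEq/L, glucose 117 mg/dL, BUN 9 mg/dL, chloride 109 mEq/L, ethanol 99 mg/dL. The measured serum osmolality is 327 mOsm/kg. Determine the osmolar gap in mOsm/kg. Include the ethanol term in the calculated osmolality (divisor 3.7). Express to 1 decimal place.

Calculated osmolality = 2·Na + glucose/18 + BUN/2.8 + ethanol/3.7
= 2·140 + 117/18 + 9/2.8 + 99/3.7
= 280 + 6.50 + 3.21 + 26.76
= 316.47 mOsm/kg ≈ 316.5 mOsm/kg
Osmolar gap = measured − calculated = 327 − 316.5 = 10.5 mOsm/kg

10.5 mOsm/kg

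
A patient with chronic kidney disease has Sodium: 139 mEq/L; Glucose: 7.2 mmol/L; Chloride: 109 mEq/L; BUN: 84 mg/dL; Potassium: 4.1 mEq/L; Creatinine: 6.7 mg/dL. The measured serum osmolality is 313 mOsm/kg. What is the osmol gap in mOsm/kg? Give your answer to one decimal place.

-2.2 mOsm/kg

Calculated osmolality = 2·Na + glucose + BUN/2.8
= 2·139 + 7.2 + 84/2.8
= 278 + 7.20 + 30
= 315.2 mOsm/kg ≈ 315.2 mOsm/kg
Osmolar gap = measured − calculated = 313 − 315.2 = -2.2 mOsm/kg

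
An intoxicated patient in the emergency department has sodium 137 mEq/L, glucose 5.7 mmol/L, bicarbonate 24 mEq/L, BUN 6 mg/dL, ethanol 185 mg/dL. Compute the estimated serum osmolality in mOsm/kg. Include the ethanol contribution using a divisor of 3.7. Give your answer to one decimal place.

331.8 mOsm/kg

Calculated osmolality = 2·Na + glucose + BUN/2.8 + ethanol/3.7
= 2·137 + 5.7 + 6/2.8 + 185/3.7
= 274 + 5.70 + 2.14 + 50
= 331.84 mOsm/kg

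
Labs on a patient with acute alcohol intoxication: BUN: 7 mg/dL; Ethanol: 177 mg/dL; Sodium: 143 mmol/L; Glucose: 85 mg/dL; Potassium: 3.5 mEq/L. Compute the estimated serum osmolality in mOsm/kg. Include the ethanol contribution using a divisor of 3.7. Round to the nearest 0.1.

Calculated osmolality = 2·Na + glucose/18 + BUN/2.8 + ethanol/3.7
= 2·143 + 85/18 + 7/2.8 + 177/3.7
= 286 + 4.72 + 2.50 + 47.84
= 341.06 mOsm/kg

341.1 mOsm/kg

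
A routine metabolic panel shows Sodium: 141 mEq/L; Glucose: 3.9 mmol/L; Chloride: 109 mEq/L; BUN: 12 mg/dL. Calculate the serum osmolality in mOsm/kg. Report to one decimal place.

290.2 mOsm/kg

Calculated osmolality = 2·Na + glucose + BUN/2.8
= 2·141 + 3.9 + 12/2.8
= 282 + 3.90 + 4.29
= 290.19 mOsm/kg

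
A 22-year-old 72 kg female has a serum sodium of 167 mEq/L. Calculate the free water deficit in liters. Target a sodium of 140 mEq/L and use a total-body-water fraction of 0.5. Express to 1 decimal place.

6.9 L

TBW = 0.5 · 72 = 36 L
Free water deficit = TBW · (Na/140 − 1)
= 36 · (167/140 − 1)
= 36 · 0.1929
= 6.94 L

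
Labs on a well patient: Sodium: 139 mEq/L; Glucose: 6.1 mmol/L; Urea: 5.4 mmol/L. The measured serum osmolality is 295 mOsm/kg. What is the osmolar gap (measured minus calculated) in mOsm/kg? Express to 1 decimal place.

Calculated osmolality = 2·Na + glucose + urea
= 2·139 + 6.1 + 5.4
= 278 + 6.10 + 5.40
= 289.5 mOsm/kg ≈ 289.5 mOsm/kg
Osmolar gap = measured − calculated = 295 − 289.5 = 5.5 mOsm/kg

5.5 mOsm/kg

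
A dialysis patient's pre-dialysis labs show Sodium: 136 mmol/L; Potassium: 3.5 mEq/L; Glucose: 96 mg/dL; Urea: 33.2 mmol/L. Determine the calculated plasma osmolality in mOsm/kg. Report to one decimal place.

310.5 mOsm/kg

Calculated osmolality = 2·Na + glucose/18 + urea
= 2·136 + 96/18 + 33.2
= 272 + 5.33 + 33.20
= 310.53 mOsm/kg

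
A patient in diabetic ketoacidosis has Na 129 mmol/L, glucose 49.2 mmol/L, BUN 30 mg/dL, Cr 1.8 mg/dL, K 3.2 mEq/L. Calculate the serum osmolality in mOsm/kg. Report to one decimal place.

317.9 mOsm/kg

Calculated osmolality = 2·Na + glucose + BUN/2.8
= 2·129 + 49.2 + 30/2.8
= 258 + 49.20 + 10.71
= 317.91 mOsm/kg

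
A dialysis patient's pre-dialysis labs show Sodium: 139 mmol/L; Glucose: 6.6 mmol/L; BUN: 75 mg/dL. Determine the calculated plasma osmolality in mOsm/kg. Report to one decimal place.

Calculated osmolality = 2·Na + glucose + BUN/2.8
= 2·139 + 6.6 + 75/2.8
= 278 + 6.60 + 26.79
= 311.39 mOsm/kg

311.4 mOsm/kg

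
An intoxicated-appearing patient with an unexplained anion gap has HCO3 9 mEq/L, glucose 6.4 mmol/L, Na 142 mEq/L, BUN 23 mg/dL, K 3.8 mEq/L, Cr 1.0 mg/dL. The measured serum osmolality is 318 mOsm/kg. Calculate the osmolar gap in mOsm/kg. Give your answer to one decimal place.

19.4 mOsm/kg

Calculated osmolality = 2·Na + glucose + BUN/2.8
= 2·142 + 6.4 + 23/2.8
= 284 + 6.40 + 8.21
= 298.61 mOsm/kg ≈ 298.6 mOsm/kg
Osmolar gap = measured − calculated = 318 − 298.6 = 19.4 mOsm/kg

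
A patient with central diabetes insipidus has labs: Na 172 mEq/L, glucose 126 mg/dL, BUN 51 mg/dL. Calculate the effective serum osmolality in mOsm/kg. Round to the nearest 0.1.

351.0 mOsm/kg

Effective osmolality excludes urea (freely permeant across cell membranes):
2·Na + glucose/18
= 2·172 + 126/18
= 344 + 7
= 351 mOsm/kg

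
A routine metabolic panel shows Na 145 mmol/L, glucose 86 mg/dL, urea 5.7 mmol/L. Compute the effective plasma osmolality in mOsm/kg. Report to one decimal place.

Effective osmolality excludes urea (freely permeant across cell membranes):
2·Na + glucose/18
= 2·145 + 86/18
= 290 + 4.78
= 294.78 mOsm/kg

294.8 mOsm/kg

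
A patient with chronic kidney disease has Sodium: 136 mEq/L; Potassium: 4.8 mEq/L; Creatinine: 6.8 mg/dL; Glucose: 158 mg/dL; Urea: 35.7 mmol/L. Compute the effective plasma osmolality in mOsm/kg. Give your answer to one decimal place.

Effective osmolality excludes urea (freely permeant across cell membranes):
2·Na + glucose/18
= 2·136 + 158/18
= 272 + 8.78
= 280.78 mOsm/kg

280.8 mOsm/kg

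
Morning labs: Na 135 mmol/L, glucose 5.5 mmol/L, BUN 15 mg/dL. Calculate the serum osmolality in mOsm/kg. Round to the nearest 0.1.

280.9 mOsm/kg

Calculated osmolality = 2·Na + glucose + BUN/2.8
= 2·135 + 5.5 + 15/2.8
= 270 + 5.50 + 5.36
= 280.86 mOsm/kg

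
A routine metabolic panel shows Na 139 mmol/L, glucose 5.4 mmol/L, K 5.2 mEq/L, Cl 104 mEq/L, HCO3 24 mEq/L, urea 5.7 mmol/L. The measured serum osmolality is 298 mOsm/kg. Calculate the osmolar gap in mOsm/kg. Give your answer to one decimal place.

Calculated osmolality = 2·Na + glucose + urea
= 2·139 + 5.4 + 5.7
= 278 + 5.40 + 5.70
= 289.1 mOsm/kg ≈ 289.1 mOsm/kg
Osmolar gap = measured − calculated = 298 − 289.1 = 8.9 mOsm/kg

8.9 mOsm/kg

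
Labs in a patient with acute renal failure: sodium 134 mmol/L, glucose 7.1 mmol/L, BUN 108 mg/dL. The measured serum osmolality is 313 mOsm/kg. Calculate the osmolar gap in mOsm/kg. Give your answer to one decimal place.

Calculated osmolality = 2·Na + glucose + BUN/2.8
= 2·134 + 7.1 + 108/2.8
= 268 + 7.10 + 38.57
= 313.67 mOsm/kg ≈ 313.7 mOsm/kg
Osmolar gap = measured − calculated = 313 − 313.7 = -0.7 mOsm/kg

-0.7 mOsm/kg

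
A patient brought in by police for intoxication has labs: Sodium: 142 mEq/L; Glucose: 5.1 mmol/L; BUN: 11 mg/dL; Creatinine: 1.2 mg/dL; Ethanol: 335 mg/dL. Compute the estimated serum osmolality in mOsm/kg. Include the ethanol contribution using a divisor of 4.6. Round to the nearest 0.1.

365.9 mOsm/kg

Calculated osmolality = 2·Na + glucose + BUN/2.8 + ethanol/4.6
= 2·142 + 5.1 + 11/2.8 + 335/4.6
= 284 + 5.10 + 3.93 + 72.83
= 365.86 mOsm/kg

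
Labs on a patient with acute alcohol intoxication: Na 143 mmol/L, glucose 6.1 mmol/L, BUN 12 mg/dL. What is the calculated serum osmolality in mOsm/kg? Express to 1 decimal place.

Calculated osmolality = 2·Na + glucose + BUN/2.8
= 2·143 + 6.1 + 12/2.8
= 286 + 6.10 + 4.29
= 296.39 mOsm/kg

296.4 mOsm/kg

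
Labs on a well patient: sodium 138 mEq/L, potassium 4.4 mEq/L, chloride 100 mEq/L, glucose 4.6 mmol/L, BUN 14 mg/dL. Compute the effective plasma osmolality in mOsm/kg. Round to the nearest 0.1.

280.6 mOsm/kg

Effective osmolality excludes urea (freely permeant across cell membranes):
2·Na + glucose
= 2·138 + 4.6
= 276 + 4.6
= 280.6 mOsm/kg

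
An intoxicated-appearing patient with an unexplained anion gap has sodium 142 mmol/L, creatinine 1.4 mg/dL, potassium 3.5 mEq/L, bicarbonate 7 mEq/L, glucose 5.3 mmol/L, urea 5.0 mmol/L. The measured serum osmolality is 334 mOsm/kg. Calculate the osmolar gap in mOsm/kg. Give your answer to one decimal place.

39.7 mOsm/kg

Calculated osmolality = 2·Na + glucose + urea
= 2·142 + 5.3 + 5
= 284 + 5.30 + 5
= 294.3 mOsm/kg ≈ 294.3 mOsm/kg
Osmolar gap = measured − calculated = 334 − 294.3 = 39.7 mOsm/kg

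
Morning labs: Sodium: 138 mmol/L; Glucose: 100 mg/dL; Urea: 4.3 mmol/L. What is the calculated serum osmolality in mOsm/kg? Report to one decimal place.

285.9 mOsm/kg

Calculated osmolality = 2·Na + glucose/18 + urea
= 2·138 + 100/18 + 4.3
= 276 + 5.56 + 4.30
= 285.86 mOsm/kg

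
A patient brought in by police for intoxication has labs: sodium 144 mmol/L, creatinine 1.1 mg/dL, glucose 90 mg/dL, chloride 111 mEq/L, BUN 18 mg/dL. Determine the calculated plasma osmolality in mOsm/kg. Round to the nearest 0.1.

299.4 mOsm/kg

Calculated osmolality = 2·Na + glucose/18 + BUN/2.8
= 2·144 + 90/18 + 18/2.8
= 288 + 5 + 6.43
= 299.43 mOsm/kg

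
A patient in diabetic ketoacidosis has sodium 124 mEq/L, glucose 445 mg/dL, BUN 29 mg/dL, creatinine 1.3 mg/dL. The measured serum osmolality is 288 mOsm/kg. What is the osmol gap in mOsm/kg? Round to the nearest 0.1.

4.9 mOsm/kg

Calculated osmolality = 2·Na + glucose/18 + BUN/2.8
= 2·124 + 445/18 + 29/2.8
= 248 + 24.72 + 10.36
= 283.08 mOsm/kg ≈ 283.1 mOsm/kg
Osmolar gap = measured − calculated = 288 − 283.1 = 4.9 mOsm/kg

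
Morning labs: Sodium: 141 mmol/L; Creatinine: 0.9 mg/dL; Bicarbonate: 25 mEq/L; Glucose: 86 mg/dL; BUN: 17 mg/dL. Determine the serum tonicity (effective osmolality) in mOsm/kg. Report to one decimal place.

286.8 mOsm/kg

Effective osmolality excludes urea (freely permeant across cell membranes):
2·Na + glucose/18
= 2·141 + 86/18
= 282 + 4.78
= 286.78 mOsm/kg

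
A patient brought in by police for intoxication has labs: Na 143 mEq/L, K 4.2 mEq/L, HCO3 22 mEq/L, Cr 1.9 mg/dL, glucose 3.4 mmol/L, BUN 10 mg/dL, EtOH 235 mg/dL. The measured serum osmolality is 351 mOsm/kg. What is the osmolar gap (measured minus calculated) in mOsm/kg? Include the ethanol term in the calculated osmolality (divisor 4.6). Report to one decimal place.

6.9 mOsm/kg

Calculated osmolality = 2·Na + glucose + BUN/2.8 + ethanol/4.6
= 2·143 + 3.4 + 10/2.8 + 235/4.6
= 286 + 3.40 + 3.57 + 51.09
= 344.06 mOsm/kg ≈ 344.1 mOsm/kg
Osmolar gap = measured − calculated = 351 − 344.1 = 6.9 mOsm/kg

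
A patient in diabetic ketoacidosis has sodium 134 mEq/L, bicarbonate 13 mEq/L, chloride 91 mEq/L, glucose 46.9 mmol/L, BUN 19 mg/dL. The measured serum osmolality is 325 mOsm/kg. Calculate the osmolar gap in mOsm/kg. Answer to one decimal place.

3.3 mOsm/kg

Calculated osmolality = 2·Na + glucose + BUN/2.8
= 2·134 + 46.9 + 19/2.8
= 268 + 46.90 + 6.79
= 321.69 mOsm/kg ≈ 321.7 mOsm/kg
Osmolar gap = measured − calculated = 325 − 321.7 = 3.3 mOsm/kg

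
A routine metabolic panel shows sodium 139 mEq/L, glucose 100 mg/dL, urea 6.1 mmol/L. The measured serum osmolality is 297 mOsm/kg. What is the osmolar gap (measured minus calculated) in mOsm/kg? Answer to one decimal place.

7.3 mOsm/kg

Calculated osmolality = 2·Na + glucose/18 + urea
= 2·139 + 100/18 + 6.1
= 278 + 5.56 + 6.10
= 289.66 mOsm/kg ≈ 289.7 mOsm/kg
Osmolar gap = measured − calculated = 297 − 289.7 = 7.3 mOsm/kg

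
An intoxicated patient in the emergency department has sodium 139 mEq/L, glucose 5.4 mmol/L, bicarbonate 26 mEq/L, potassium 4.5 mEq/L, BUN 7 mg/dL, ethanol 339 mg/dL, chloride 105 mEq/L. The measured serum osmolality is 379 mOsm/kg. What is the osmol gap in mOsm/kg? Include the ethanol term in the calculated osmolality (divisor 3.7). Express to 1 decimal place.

Calculated osmolality = 2·Na + glucose + BUN/2.8 + ethanol/3.7
= 2·139 + 5.4 + 7/2.8 + 339/3.7
= 278 + 5.40 + 2.50 + 91.62
= 377.52 mOsm/kg ≈ 377.5 mOsm/kg
Osmolar gap = measured − calculated = 379 − 377.5 = 1.5 mOsm/kg

1.5 mOsm/kg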